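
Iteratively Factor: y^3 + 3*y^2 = (y + 3)*(y^2) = y*(y + 3)*(y)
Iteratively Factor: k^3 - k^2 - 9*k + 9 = (k - 3)*(k^2 + 2*k - 3) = (k - 3)*(k + 3)*(k - 1)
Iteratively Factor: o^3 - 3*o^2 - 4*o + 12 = (o - 3)*(o^2 - 4) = (o - 3)*(o - 2)*(o + 2)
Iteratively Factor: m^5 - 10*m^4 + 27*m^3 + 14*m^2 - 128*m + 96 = (m - 1)*(m^4 - 9*m^3 + 18*m^2 + 32*m - 96) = (m - 3)*(m - 1)*(m^3 - 6*m^2 + 32) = (m - 3)*(m - 1)*(m + 2)*(m^2 - 8*m + 16) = (m - 4)*(m - 3)*(m - 1)*(m + 2)*(m - 4)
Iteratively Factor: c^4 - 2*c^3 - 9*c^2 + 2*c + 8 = (c + 2)*(c^3 - 4*c^2 - c + 4) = (c - 4)*(c + 2)*(c^2 - 1) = (c - 4)*(c + 1)*(c + 2)*(c - 1)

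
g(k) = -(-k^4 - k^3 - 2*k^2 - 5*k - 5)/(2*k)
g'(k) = -(-4*k^3 - 3*k^2 - 4*k - 5)/(2*k) + (-k^4 - k^3 - 2*k^2 - 5*k - 5)/(2*k^2) = 3*k^2/2 + k + 1 - 5/(2*k^2)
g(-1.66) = -1.58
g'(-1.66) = 2.57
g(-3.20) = -12.75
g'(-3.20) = 12.92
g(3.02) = 24.68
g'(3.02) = 17.43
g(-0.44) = -3.57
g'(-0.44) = -12.06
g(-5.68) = -79.11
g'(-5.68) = 43.64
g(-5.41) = -67.91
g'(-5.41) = 39.41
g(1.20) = 7.37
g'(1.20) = 2.62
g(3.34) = 30.80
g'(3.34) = 20.85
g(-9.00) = -330.78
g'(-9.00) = 113.47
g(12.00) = 950.71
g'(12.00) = 228.98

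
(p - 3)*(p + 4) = p^2 + p - 12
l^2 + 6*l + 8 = (l + 2)*(l + 4)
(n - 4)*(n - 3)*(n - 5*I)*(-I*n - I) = -I*n^4 - 5*n^3 + 6*I*n^3 + 30*n^2 - 5*I*n^2 - 25*n - 12*I*n - 60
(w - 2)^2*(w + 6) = w^3 + 2*w^2 - 20*w + 24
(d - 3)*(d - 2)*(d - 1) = d^3 - 6*d^2 + 11*d - 6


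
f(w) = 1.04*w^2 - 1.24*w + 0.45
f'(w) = 2.08*w - 1.24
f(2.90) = 5.60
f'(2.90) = 4.79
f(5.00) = 20.25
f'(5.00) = 9.16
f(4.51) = 16.01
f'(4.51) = 8.14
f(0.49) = 0.09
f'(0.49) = -0.22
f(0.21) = 0.24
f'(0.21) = -0.80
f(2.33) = 3.21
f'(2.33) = 3.61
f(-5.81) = 42.76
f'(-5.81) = -13.32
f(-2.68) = 11.24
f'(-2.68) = -6.81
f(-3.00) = 13.53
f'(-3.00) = -7.48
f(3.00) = 6.09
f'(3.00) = 5.00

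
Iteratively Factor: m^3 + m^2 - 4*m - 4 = (m - 2)*(m^2 + 3*m + 2) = (m - 2)*(m + 2)*(m + 1)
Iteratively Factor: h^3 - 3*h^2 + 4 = (h - 2)*(h^2 - h - 2) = (h - 2)^2*(h + 1)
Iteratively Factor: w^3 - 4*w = (w + 2)*(w^2 - 2*w) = (w - 2)*(w + 2)*(w)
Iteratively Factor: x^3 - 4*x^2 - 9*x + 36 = (x - 4)*(x^2 - 9) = (x - 4)*(x - 3)*(x + 3)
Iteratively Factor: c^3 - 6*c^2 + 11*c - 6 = (c - 1)*(c^2 - 5*c + 6) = (c - 3)*(c - 1)*(c - 2)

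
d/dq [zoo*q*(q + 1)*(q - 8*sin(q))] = zoo*(q^2*cos(q) + q^2 + sqrt(2)*q*sin(q + pi/4) + sin(q))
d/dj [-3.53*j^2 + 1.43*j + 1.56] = 1.43 - 7.06*j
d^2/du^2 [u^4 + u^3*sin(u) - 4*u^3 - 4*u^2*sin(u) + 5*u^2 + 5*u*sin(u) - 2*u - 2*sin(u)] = -u^3*sin(u) + 4*u^2*sin(u) + 6*u^2*cos(u) + 12*u^2 + u*sin(u) - 16*u*cos(u) - 24*u - 6*sin(u) + 10*cos(u) + 10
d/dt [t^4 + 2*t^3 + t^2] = 2*t*(2*t^2 + 3*t + 1)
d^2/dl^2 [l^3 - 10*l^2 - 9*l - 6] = 6*l - 20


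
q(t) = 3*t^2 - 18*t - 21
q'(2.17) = -4.98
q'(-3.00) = -36.00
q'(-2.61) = -33.66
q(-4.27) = 110.56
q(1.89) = -44.30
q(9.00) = 60.00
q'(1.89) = -6.66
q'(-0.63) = -21.78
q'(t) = 6*t - 18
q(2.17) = -45.93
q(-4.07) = 101.95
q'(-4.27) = -43.62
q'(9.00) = 36.00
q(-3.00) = 60.00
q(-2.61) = 46.42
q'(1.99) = -6.06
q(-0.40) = -13.32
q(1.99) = -44.94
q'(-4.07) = -42.42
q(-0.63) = -8.47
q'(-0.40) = -20.40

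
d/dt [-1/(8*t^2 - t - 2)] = (16*t - 1)/(-8*t^2 + t + 2)^2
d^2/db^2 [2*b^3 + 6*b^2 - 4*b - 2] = 12*b + 12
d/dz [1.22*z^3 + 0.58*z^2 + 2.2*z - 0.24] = 3.66*z^2 + 1.16*z + 2.2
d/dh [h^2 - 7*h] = 2*h - 7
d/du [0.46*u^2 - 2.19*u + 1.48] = 0.92*u - 2.19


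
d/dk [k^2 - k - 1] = 2*k - 1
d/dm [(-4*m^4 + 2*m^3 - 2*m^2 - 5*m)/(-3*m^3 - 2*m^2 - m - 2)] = 2*(6*m^6 + 8*m^5 + m^4 - m^3 - 10*m^2 + 4*m + 5)/(9*m^6 + 12*m^5 + 10*m^4 + 16*m^3 + 9*m^2 + 4*m + 4)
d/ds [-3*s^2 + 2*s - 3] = 2 - 6*s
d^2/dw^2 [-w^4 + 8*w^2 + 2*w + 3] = 16 - 12*w^2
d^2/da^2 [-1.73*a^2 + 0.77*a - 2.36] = -3.46000000000000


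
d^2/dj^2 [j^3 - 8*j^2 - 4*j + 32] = 6*j - 16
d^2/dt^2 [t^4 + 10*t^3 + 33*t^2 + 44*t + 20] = 12*t^2 + 60*t + 66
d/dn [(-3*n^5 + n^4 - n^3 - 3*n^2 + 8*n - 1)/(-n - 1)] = (12*n^5 + 12*n^4 - 2*n^3 + 6*n^2 + 6*n - 9)/(n^2 + 2*n + 1)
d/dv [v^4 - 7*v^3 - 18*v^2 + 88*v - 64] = 4*v^3 - 21*v^2 - 36*v + 88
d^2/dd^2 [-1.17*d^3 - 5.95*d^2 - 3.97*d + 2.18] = -7.02*d - 11.9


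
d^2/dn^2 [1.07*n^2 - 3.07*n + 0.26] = 2.14000000000000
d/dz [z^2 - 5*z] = 2*z - 5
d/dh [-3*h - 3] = -3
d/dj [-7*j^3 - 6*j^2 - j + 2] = -21*j^2 - 12*j - 1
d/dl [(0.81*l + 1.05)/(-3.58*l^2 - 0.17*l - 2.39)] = (2.8998*l^2 + 7.518*l - 1.7574)/(12.8164*l^4 + 1.2172*l^3 + 17.1413*l^2 + 0.8126*l + 5.7121)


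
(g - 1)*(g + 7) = g^2 + 6*g - 7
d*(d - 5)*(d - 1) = d^3 - 6*d^2 + 5*d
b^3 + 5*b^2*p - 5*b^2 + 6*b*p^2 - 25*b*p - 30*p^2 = (b - 5)*(b + 2*p)*(b + 3*p)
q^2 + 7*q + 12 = (q + 3)*(q + 4)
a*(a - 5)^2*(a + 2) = a^4 - 8*a^3 + 5*a^2 + 50*a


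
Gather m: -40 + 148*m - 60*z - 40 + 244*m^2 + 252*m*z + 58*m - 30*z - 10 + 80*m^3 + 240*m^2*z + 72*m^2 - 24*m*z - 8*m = 80*m^3 + m^2*(240*z + 316) + m*(228*z + 198) - 90*z - 90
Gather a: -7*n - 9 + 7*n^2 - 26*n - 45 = 7*n^2 - 33*n - 54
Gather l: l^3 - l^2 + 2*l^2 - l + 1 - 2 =l^3 + l^2 - l - 1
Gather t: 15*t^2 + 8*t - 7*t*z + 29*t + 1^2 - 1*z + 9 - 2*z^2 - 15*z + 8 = 15*t^2 + t*(37 - 7*z) - 2*z^2 - 16*z + 18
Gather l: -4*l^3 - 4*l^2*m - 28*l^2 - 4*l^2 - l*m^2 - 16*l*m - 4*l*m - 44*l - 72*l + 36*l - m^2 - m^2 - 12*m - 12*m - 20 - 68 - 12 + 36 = -4*l^3 + l^2*(-4*m - 32) + l*(-m^2 - 20*m - 80) - 2*m^2 - 24*m - 64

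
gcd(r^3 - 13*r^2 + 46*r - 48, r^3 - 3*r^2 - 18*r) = 1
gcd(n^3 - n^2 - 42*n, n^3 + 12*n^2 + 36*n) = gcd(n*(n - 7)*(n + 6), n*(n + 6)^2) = n^2 + 6*n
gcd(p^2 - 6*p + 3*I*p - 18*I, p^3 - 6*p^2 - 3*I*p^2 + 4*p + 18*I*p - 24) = p - 6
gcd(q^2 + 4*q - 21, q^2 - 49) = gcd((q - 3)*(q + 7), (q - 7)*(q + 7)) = q + 7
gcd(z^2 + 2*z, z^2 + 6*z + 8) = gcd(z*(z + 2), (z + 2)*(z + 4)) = z + 2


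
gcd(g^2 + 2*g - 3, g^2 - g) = g - 1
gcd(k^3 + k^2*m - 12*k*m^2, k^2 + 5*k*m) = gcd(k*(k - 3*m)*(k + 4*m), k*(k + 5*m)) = k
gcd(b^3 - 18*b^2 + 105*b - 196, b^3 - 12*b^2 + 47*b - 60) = b - 4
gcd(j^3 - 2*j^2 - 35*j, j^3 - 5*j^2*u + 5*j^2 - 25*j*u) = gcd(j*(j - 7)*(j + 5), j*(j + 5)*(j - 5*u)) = j^2 + 5*j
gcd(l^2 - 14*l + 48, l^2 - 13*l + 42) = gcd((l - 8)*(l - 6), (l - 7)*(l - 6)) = l - 6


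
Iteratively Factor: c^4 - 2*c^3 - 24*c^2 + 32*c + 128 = (c + 4)*(c^3 - 6*c^2 + 32) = (c + 2)*(c + 4)*(c^2 - 8*c + 16) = (c - 4)*(c + 2)*(c + 4)*(c - 4)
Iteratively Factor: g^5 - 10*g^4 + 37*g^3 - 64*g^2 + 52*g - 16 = (g - 4)*(g^4 - 6*g^3 + 13*g^2 - 12*g + 4) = (g - 4)*(g - 2)*(g^3 - 4*g^2 + 5*g - 2) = (g - 4)*(g - 2)*(g - 1)*(g^2 - 3*g + 2) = (g - 4)*(g - 2)*(g - 1)^2*(g - 2)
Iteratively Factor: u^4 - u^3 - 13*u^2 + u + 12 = (u + 1)*(u^3 - 2*u^2 - 11*u + 12) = (u + 1)*(u + 3)*(u^2 - 5*u + 4) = (u - 1)*(u + 1)*(u + 3)*(u - 4)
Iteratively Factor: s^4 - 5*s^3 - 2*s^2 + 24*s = (s - 4)*(s^3 - s^2 - 6*s) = (s - 4)*(s + 2)*(s^2 - 3*s) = s*(s - 4)*(s + 2)*(s - 3)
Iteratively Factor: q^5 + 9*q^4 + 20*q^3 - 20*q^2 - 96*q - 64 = (q + 4)*(q^4 + 5*q^3 - 20*q - 16) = (q - 2)*(q + 4)*(q^3 + 7*q^2 + 14*q + 8) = (q - 2)*(q + 2)*(q + 4)*(q^2 + 5*q + 4) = (q - 2)*(q + 1)*(q + 2)*(q + 4)*(q + 4)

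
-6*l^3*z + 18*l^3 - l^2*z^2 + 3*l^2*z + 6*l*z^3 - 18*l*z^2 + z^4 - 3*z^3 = (-l + z)*(l + z)*(6*l + z)*(z - 3)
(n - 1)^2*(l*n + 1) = l*n^3 - 2*l*n^2 + l*n + n^2 - 2*n + 1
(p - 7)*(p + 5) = p^2 - 2*p - 35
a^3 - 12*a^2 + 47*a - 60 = (a - 5)*(a - 4)*(a - 3)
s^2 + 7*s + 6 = (s + 1)*(s + 6)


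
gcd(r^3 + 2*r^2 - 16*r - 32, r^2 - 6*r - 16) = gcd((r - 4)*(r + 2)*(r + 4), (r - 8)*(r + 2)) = r + 2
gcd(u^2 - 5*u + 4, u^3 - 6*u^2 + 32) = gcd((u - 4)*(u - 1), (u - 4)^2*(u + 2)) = u - 4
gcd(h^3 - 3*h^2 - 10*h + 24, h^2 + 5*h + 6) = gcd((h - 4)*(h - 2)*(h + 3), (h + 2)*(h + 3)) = h + 3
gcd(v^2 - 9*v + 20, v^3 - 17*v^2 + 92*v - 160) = v^2 - 9*v + 20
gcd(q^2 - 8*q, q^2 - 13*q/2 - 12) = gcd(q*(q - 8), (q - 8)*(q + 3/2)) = q - 8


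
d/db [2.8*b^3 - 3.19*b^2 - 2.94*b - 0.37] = 8.4*b^2 - 6.38*b - 2.94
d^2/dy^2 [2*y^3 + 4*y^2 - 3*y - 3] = 12*y + 8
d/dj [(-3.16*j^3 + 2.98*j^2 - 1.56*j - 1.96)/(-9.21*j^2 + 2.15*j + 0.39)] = (29.1036*j^4 - 13.588*j^3 - 11.6578*j^2 - 33.7788*j + 3.6056)/(84.8241*j^4 - 39.603*j^3 - 2.5613*j^2 + 1.677*j + 0.1521)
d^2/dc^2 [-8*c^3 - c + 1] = -48*c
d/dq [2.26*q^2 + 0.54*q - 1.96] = 4.52*q + 0.54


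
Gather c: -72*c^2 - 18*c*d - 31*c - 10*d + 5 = -72*c^2 + c*(-18*d - 31) - 10*d + 5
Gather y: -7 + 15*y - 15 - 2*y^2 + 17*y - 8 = -2*y^2 + 32*y - 30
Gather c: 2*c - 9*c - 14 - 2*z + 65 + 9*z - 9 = -7*c + 7*z + 42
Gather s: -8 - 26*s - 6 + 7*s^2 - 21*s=7*s^2 - 47*s - 14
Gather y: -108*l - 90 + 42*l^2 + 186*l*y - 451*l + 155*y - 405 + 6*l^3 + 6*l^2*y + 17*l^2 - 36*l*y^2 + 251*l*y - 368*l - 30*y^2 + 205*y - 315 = 6*l^3 + 59*l^2 - 927*l + y^2*(-36*l - 30) + y*(6*l^2 + 437*l + 360) - 810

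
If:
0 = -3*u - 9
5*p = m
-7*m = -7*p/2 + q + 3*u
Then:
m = 10/7 - 10*q/63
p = 2/7 - 2*q/63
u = -3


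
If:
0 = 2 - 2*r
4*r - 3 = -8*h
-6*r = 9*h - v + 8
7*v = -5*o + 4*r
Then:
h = -1/8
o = -689/40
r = 1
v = 103/8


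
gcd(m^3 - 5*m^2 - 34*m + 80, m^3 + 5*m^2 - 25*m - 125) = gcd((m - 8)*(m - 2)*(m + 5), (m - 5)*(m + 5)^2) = m + 5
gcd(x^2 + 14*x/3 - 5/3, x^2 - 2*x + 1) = 1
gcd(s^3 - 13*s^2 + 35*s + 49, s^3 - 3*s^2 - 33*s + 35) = s - 7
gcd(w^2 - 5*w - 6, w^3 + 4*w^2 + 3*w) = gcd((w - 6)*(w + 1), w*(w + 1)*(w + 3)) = w + 1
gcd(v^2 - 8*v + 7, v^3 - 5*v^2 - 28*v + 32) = v - 1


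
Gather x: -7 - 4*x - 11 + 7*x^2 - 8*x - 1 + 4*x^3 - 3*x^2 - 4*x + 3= 4*x^3 + 4*x^2 - 16*x - 16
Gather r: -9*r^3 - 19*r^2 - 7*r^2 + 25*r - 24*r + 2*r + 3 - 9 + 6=-9*r^3 - 26*r^2 + 3*r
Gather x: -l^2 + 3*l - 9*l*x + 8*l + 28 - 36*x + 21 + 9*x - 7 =-l^2 + 11*l + x*(-9*l - 27) + 42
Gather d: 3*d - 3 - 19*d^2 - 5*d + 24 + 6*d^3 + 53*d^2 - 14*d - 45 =6*d^3 + 34*d^2 - 16*d - 24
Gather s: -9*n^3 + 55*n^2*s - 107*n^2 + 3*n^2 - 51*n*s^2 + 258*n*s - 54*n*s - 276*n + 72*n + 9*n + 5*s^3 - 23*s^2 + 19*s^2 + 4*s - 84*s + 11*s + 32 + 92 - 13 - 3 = -9*n^3 - 104*n^2 - 195*n + 5*s^3 + s^2*(-51*n - 4) + s*(55*n^2 + 204*n - 69) + 108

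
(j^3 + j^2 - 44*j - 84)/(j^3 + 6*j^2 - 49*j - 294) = (j + 2)/(j + 7)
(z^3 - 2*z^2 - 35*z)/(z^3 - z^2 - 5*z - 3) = z*(-z^2 + 2*z + 35)/(-z^3 + z^2 + 5*z + 3)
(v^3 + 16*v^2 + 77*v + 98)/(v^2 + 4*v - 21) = (v^2 + 9*v + 14)/(v - 3)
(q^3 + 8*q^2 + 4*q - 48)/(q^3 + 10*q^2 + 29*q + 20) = (q^2 + 4*q - 12)/(q^2 + 6*q + 5)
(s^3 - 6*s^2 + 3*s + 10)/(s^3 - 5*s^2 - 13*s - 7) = (s^2 - 7*s + 10)/(s^2 - 6*s - 7)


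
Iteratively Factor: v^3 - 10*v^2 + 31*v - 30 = (v - 3)*(v^2 - 7*v + 10) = (v - 5)*(v - 3)*(v - 2)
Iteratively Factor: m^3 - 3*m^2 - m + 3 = (m + 1)*(m^2 - 4*m + 3) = (m - 1)*(m + 1)*(m - 3)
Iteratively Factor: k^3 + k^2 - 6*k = (k - 2)*(k^2 + 3*k) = k*(k - 2)*(k + 3)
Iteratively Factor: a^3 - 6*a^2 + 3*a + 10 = (a + 1)*(a^2 - 7*a + 10) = (a - 2)*(a + 1)*(a - 5)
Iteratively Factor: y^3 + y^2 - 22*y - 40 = (y - 5)*(y^2 + 6*y + 8) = (y - 5)*(y + 4)*(y + 2)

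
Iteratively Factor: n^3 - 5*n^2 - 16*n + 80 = (n + 4)*(n^2 - 9*n + 20) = (n - 4)*(n + 4)*(n - 5)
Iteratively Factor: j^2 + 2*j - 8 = (j - 2)*(j + 4)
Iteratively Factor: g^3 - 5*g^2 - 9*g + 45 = (g - 5)*(g^2 - 9) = (g - 5)*(g - 3)*(g + 3)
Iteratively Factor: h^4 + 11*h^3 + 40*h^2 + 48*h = (h + 4)*(h^3 + 7*h^2 + 12*h) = (h + 3)*(h + 4)*(h^2 + 4*h) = (h + 3)*(h + 4)^2*(h)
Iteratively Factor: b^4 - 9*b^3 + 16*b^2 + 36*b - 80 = (b - 4)*(b^3 - 5*b^2 - 4*b + 20) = (b - 4)*(b - 2)*(b^2 - 3*b - 10) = (b - 4)*(b - 2)*(b + 2)*(b - 5)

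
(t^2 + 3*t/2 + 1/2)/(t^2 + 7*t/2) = (2*t^2 + 3*t + 1)/(t*(2*t + 7))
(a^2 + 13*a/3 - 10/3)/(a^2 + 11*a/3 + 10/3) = (3*a^2 + 13*a - 10)/(3*a^2 + 11*a + 10)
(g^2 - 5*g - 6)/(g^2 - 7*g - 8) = (g - 6)/(g - 8)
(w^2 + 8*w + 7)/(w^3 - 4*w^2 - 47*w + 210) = (w + 1)/(w^2 - 11*w + 30)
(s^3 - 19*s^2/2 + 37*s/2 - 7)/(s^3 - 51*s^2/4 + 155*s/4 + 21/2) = 2*(2*s^2 - 5*s + 2)/(4*s^2 - 23*s - 6)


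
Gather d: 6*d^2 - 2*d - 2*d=6*d^2 - 4*d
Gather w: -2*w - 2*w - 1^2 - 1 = -4*w - 2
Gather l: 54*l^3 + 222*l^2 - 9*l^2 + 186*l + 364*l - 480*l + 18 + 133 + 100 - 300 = 54*l^3 + 213*l^2 + 70*l - 49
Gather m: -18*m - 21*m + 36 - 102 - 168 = -39*m - 234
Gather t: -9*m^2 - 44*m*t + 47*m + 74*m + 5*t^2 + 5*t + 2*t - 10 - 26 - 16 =-9*m^2 + 121*m + 5*t^2 + t*(7 - 44*m) - 52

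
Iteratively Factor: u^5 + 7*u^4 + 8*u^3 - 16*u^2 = (u + 4)*(u^4 + 3*u^3 - 4*u^2) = u*(u + 4)*(u^3 + 3*u^2 - 4*u) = u*(u - 1)*(u + 4)*(u^2 + 4*u) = u^2*(u - 1)*(u + 4)*(u + 4)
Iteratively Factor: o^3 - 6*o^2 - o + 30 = (o - 5)*(o^2 - o - 6) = (o - 5)*(o + 2)*(o - 3)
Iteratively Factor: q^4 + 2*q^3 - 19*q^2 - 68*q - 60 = (q + 2)*(q^3 - 19*q - 30) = (q + 2)*(q + 3)*(q^2 - 3*q - 10) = (q + 2)^2*(q + 3)*(q - 5)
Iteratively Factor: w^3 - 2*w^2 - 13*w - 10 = (w + 2)*(w^2 - 4*w - 5) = (w - 5)*(w + 2)*(w + 1)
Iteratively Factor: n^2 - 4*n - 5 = (n + 1)*(n - 5)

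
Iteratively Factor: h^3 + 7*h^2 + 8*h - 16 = (h + 4)*(h^2 + 3*h - 4) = (h - 1)*(h + 4)*(h + 4)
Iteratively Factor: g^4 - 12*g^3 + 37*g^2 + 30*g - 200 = (g - 4)*(g^3 - 8*g^2 + 5*g + 50) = (g - 4)*(g + 2)*(g^2 - 10*g + 25) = (g - 5)*(g - 4)*(g + 2)*(g - 5)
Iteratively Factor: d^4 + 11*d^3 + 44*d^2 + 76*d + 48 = (d + 2)*(d^3 + 9*d^2 + 26*d + 24) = (d + 2)*(d + 4)*(d^2 + 5*d + 6) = (d + 2)^2*(d + 4)*(d + 3)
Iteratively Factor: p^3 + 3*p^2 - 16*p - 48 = (p + 4)*(p^2 - p - 12) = (p - 4)*(p + 4)*(p + 3)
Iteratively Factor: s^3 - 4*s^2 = (s - 4)*(s^2) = s*(s - 4)*(s)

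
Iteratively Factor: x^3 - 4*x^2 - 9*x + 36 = (x - 4)*(x^2 - 9) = (x - 4)*(x - 3)*(x + 3)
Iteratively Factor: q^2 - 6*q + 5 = (q - 1)*(q - 5)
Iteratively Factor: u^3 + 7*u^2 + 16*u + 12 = (u + 3)*(u^2 + 4*u + 4) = (u + 2)*(u + 3)*(u + 2)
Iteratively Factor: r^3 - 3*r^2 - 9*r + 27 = (r + 3)*(r^2 - 6*r + 9) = (r - 3)*(r + 3)*(r - 3)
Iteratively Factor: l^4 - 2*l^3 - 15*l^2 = (l - 5)*(l^3 + 3*l^2) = l*(l - 5)*(l^2 + 3*l) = l^2*(l - 5)*(l + 3)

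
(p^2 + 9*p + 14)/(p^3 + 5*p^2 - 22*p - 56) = 1/(p - 4)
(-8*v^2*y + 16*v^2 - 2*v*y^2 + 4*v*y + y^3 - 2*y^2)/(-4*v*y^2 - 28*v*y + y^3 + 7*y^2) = (2*v*y - 4*v + y^2 - 2*y)/(y*(y + 7))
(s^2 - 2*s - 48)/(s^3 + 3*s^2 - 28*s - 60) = (s - 8)/(s^2 - 3*s - 10)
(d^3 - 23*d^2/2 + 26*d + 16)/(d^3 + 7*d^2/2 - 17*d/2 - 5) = (d^2 - 12*d + 32)/(d^2 + 3*d - 10)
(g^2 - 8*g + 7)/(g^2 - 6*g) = (g^2 - 8*g + 7)/(g*(g - 6))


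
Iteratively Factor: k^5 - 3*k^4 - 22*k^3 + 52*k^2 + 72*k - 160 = (k - 2)*(k^4 - k^3 - 24*k^2 + 4*k + 80) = (k - 2)*(k + 2)*(k^3 - 3*k^2 - 18*k + 40) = (k - 2)*(k + 2)*(k + 4)*(k^2 - 7*k + 10) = (k - 2)^2*(k + 2)*(k + 4)*(k - 5)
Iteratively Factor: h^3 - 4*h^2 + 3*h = (h - 3)*(h^2 - h) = h*(h - 3)*(h - 1)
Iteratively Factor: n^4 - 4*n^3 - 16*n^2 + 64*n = (n - 4)*(n^3 - 16*n) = n*(n - 4)*(n^2 - 16) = n*(n - 4)^2*(n + 4)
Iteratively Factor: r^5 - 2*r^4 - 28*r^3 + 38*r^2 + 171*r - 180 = (r - 5)*(r^4 + 3*r^3 - 13*r^2 - 27*r + 36) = (r - 5)*(r + 4)*(r^3 - r^2 - 9*r + 9) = (r - 5)*(r - 1)*(r + 4)*(r^2 - 9) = (r - 5)*(r - 3)*(r - 1)*(r + 4)*(r + 3)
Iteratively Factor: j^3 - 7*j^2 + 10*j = (j - 5)*(j^2 - 2*j) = j*(j - 5)*(j - 2)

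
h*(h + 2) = h^2 + 2*h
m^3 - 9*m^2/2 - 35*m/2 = m*(m - 7)*(m + 5/2)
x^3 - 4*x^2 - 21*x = x*(x - 7)*(x + 3)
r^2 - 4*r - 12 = (r - 6)*(r + 2)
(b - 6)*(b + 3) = b^2 - 3*b - 18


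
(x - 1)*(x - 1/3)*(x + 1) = x^3 - x^2/3 - x + 1/3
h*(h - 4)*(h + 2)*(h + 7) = h^4 + 5*h^3 - 22*h^2 - 56*h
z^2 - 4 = (z - 2)*(z + 2)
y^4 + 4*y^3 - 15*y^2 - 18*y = y*(y - 3)*(y + 1)*(y + 6)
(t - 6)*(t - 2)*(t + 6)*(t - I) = t^4 - 2*t^3 - I*t^3 - 36*t^2 + 2*I*t^2 + 72*t + 36*I*t - 72*I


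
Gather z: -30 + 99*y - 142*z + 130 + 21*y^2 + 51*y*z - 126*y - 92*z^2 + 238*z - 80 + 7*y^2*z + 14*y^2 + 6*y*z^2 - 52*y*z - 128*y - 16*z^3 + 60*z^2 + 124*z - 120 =35*y^2 - 155*y - 16*z^3 + z^2*(6*y - 32) + z*(7*y^2 - y + 220) - 100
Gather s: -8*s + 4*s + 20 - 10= 10 - 4*s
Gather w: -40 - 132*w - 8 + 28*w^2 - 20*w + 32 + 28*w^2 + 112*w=56*w^2 - 40*w - 16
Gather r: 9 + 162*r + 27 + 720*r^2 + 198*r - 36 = 720*r^2 + 360*r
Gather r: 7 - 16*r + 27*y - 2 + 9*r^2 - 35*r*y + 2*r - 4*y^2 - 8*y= 9*r^2 + r*(-35*y - 14) - 4*y^2 + 19*y + 5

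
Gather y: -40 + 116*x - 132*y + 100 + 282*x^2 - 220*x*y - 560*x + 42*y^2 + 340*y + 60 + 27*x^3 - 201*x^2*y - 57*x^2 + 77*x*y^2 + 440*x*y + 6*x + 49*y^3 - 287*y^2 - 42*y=27*x^3 + 225*x^2 - 438*x + 49*y^3 + y^2*(77*x - 245) + y*(-201*x^2 + 220*x + 166) + 120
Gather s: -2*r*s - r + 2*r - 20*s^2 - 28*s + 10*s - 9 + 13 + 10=r - 20*s^2 + s*(-2*r - 18) + 14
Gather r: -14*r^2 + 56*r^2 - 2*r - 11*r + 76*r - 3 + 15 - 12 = 42*r^2 + 63*r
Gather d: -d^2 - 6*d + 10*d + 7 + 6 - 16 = -d^2 + 4*d - 3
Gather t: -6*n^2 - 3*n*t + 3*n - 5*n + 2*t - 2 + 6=-6*n^2 - 2*n + t*(2 - 3*n) + 4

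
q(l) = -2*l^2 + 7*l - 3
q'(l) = 7 - 4*l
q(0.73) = 1.04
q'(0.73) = 4.08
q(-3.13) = -44.50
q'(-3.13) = 19.52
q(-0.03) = -3.21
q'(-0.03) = 7.12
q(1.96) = 3.04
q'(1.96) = -0.84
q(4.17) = -8.59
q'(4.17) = -9.68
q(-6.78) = -142.40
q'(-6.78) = 34.12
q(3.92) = -6.29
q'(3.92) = -8.68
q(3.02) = -0.10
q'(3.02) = -5.08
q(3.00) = 0.00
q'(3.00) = -5.00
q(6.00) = -33.00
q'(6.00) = -17.00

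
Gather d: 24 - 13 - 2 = 9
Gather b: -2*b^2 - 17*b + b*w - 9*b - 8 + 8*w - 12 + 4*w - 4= -2*b^2 + b*(w - 26) + 12*w - 24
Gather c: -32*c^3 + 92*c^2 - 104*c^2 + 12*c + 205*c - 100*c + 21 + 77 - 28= -32*c^3 - 12*c^2 + 117*c + 70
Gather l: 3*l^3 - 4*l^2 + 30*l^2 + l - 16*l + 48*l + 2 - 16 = 3*l^3 + 26*l^2 + 33*l - 14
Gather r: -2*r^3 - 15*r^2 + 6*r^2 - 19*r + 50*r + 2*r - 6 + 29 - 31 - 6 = -2*r^3 - 9*r^2 + 33*r - 14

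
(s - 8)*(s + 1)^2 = s^3 - 6*s^2 - 15*s - 8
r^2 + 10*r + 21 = (r + 3)*(r + 7)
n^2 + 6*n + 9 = (n + 3)^2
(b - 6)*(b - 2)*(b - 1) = b^3 - 9*b^2 + 20*b - 12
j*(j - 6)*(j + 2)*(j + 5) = j^4 + j^3 - 32*j^2 - 60*j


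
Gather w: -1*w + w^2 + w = w^2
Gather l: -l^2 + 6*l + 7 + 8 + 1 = -l^2 + 6*l + 16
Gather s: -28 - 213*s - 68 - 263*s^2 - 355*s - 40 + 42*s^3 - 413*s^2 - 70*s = 42*s^3 - 676*s^2 - 638*s - 136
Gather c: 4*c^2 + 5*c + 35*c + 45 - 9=4*c^2 + 40*c + 36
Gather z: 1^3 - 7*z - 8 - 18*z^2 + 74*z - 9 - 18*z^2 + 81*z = -36*z^2 + 148*z - 16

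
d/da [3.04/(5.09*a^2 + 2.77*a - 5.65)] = (-30.9472*a - 8.4208)/(5.09*a^2 + 2.77*a - 5.65)^2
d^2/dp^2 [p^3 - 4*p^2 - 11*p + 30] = 6*p - 8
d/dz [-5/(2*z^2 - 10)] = 5*z/(z^2 - 5)^2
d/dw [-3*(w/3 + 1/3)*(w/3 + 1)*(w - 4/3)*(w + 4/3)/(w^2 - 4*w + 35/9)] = 2*(-81*w^5 + 324*w^4 + 666*w^3 - 1980*w^2 - 817*w + 1984)/(3*(81*w^4 - 648*w^3 + 1926*w^2 - 2520*w + 1225))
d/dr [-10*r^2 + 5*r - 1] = 5 - 20*r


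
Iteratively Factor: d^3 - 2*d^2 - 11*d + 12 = (d - 1)*(d^2 - d - 12) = (d - 4)*(d - 1)*(d + 3)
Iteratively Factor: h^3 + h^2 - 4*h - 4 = (h + 1)*(h^2 - 4) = (h + 1)*(h + 2)*(h - 2)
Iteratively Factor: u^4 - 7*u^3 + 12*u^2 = (u - 3)*(u^3 - 4*u^2) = (u - 4)*(u - 3)*(u^2) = u*(u - 4)*(u - 3)*(u)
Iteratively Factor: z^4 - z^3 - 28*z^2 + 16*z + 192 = (z + 3)*(z^3 - 4*z^2 - 16*z + 64) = (z - 4)*(z + 3)*(z^2 - 16) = (z - 4)^2*(z + 3)*(z + 4)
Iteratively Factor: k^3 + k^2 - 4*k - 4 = (k + 2)*(k^2 - k - 2) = (k - 2)*(k + 2)*(k + 1)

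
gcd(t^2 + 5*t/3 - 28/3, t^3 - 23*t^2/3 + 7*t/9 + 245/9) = t - 7/3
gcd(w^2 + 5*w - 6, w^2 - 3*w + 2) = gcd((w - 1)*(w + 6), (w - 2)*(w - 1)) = w - 1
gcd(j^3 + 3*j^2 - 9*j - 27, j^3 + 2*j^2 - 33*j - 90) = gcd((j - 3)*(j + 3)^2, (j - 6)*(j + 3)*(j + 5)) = j + 3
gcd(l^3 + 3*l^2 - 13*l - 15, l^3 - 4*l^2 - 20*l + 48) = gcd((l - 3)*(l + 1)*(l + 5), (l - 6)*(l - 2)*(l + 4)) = 1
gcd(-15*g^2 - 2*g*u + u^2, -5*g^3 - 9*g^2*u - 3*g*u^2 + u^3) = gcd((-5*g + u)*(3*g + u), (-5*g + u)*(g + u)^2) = -5*g + u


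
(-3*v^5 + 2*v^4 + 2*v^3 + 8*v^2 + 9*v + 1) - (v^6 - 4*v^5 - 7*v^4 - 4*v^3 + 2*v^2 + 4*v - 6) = -v^6 + v^5 + 9*v^4 + 6*v^3 + 6*v^2 + 5*v + 7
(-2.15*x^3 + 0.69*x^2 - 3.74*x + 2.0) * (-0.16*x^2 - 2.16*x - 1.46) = 0.344*x^5 + 4.5336*x^4 + 2.247*x^3 + 6.751*x^2 + 1.1404*x - 2.92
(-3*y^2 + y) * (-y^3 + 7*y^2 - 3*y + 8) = 3*y^5 - 22*y^4 + 16*y^3 - 27*y^2 + 8*y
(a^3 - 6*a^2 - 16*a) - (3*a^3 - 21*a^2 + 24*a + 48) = -2*a^3 + 15*a^2 - 40*a - 48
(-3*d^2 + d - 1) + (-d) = -3*d^2 - 1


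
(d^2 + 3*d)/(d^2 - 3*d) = (d + 3)/(d - 3)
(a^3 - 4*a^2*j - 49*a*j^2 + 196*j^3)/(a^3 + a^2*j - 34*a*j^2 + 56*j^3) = (a - 7*j)/(a - 2*j)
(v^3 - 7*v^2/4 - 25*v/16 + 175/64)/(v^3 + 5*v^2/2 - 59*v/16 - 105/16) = (v - 5/4)/(v + 3)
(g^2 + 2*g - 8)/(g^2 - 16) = (g - 2)/(g - 4)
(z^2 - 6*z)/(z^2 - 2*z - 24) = z/(z + 4)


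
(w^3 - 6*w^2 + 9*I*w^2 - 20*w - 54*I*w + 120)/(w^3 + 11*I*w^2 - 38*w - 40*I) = (w - 6)/(w + 2*I)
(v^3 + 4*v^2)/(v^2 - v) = v*(v + 4)/(v - 1)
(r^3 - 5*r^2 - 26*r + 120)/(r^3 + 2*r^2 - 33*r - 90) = (r - 4)/(r + 3)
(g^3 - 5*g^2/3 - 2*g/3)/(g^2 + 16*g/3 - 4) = g*(3*g^2 - 5*g - 2)/(3*g^2 + 16*g - 12)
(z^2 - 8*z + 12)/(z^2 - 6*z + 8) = (z - 6)/(z - 4)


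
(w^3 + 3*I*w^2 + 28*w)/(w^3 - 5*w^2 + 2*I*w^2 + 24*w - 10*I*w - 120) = w*(w + 7*I)/(w^2 + w*(-5 + 6*I) - 30*I)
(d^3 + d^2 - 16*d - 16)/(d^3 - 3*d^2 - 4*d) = (d + 4)/d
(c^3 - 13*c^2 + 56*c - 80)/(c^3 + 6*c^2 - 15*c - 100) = (c^2 - 9*c + 20)/(c^2 + 10*c + 25)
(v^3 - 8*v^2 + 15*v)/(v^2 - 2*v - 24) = v*(-v^2 + 8*v - 15)/(-v^2 + 2*v + 24)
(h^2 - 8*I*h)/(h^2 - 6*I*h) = (h - 8*I)/(h - 6*I)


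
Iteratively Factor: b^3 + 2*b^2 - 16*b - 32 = (b + 4)*(b^2 - 2*b - 8) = (b - 4)*(b + 4)*(b + 2)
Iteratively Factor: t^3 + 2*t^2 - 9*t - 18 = (t - 3)*(t^2 + 5*t + 6) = (t - 3)*(t + 3)*(t + 2)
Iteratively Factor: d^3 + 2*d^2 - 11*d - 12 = (d + 4)*(d^2 - 2*d - 3) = (d - 3)*(d + 4)*(d + 1)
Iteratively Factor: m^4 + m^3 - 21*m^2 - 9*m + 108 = (m + 3)*(m^3 - 2*m^2 - 15*m + 36) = (m - 3)*(m + 3)*(m^2 + m - 12) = (m - 3)^2*(m + 3)*(m + 4)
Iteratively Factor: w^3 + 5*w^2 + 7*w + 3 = (w + 3)*(w^2 + 2*w + 1) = (w + 1)*(w + 3)*(w + 1)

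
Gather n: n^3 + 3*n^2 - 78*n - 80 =n^3 + 3*n^2 - 78*n - 80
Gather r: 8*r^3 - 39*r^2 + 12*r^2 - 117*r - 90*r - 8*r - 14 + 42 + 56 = 8*r^3 - 27*r^2 - 215*r + 84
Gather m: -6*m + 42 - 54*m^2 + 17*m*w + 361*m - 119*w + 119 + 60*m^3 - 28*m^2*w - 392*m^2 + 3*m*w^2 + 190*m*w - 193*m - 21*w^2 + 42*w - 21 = 60*m^3 + m^2*(-28*w - 446) + m*(3*w^2 + 207*w + 162) - 21*w^2 - 77*w + 140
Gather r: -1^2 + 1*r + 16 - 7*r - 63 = -6*r - 48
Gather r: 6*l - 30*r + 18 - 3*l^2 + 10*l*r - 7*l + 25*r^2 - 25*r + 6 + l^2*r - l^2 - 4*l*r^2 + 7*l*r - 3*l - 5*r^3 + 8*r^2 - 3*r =-4*l^2 - 4*l - 5*r^3 + r^2*(33 - 4*l) + r*(l^2 + 17*l - 58) + 24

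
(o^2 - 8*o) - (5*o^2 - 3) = -4*o^2 - 8*o + 3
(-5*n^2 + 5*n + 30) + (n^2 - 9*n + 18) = -4*n^2 - 4*n + 48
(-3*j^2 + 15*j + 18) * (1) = -3*j^2 + 15*j + 18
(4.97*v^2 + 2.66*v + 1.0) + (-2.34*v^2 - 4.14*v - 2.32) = 2.63*v^2 - 1.48*v - 1.32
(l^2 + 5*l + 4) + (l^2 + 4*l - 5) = 2*l^2 + 9*l - 1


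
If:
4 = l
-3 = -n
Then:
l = 4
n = 3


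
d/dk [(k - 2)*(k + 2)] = 2*k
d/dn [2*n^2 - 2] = 4*n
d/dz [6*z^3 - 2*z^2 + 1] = 2*z*(9*z - 2)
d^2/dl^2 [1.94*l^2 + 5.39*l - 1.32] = 3.88000000000000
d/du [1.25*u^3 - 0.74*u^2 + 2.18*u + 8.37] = 3.75*u^2 - 1.48*u + 2.18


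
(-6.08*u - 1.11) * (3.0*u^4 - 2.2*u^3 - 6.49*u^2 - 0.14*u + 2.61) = -18.24*u^5 + 10.046*u^4 + 41.9012*u^3 + 8.0551*u^2 - 15.7134*u - 2.8971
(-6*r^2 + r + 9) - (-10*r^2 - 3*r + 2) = 4*r^2 + 4*r + 7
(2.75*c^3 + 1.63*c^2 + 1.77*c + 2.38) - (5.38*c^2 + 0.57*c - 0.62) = 2.75*c^3 - 3.75*c^2 + 1.2*c + 3.0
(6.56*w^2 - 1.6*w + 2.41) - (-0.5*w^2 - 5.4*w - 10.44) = 7.06*w^2 + 3.8*w + 12.85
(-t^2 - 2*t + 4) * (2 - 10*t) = 10*t^3 + 18*t^2 - 44*t + 8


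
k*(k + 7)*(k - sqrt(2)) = k^3 - sqrt(2)*k^2 + 7*k^2 - 7*sqrt(2)*k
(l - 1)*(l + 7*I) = l^2 - l + 7*I*l - 7*I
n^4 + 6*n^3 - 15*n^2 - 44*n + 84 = (n - 2)^2*(n + 3)*(n + 7)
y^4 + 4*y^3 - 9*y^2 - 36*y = y*(y - 3)*(y + 3)*(y + 4)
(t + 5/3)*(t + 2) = t^2 + 11*t/3 + 10/3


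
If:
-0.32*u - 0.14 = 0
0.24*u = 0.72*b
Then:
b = -0.15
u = -0.44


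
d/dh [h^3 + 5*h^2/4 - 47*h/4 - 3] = 3*h^2 + 5*h/2 - 47/4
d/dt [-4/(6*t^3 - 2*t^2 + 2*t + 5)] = 8*(9*t^2 - 2*t + 1)/(6*t^3 - 2*t^2 + 2*t + 5)^2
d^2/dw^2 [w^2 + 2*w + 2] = 2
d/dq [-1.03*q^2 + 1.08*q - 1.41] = 1.08 - 2.06*q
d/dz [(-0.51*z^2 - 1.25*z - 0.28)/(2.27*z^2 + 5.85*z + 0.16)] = (-0.145999999999999*z^2 + 1.108*z + 1.438)/(5.1529*z^4 + 26.559*z^3 + 34.9489*z^2 + 1.872*z + 0.0256)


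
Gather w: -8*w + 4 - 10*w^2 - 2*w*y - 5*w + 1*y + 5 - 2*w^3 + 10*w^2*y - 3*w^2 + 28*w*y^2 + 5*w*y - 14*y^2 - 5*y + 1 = -2*w^3 + w^2*(10*y - 13) + w*(28*y^2 + 3*y - 13) - 14*y^2 - 4*y + 10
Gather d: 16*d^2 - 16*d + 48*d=16*d^2 + 32*d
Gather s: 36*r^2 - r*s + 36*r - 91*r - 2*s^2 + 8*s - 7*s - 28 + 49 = 36*r^2 - 55*r - 2*s^2 + s*(1 - r) + 21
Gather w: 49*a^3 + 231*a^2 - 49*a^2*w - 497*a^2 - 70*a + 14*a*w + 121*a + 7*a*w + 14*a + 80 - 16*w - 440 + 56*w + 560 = 49*a^3 - 266*a^2 + 65*a + w*(-49*a^2 + 21*a + 40) + 200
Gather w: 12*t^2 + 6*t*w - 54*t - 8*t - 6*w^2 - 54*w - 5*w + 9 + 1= 12*t^2 - 62*t - 6*w^2 + w*(6*t - 59) + 10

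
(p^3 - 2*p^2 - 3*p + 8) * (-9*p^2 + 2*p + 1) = -9*p^5 + 20*p^4 + 24*p^3 - 80*p^2 + 13*p + 8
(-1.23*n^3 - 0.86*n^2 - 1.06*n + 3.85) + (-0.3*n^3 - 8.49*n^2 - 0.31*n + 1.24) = -1.53*n^3 - 9.35*n^2 - 1.37*n + 5.09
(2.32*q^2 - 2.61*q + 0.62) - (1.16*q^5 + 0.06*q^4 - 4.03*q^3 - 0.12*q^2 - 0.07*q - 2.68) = -1.16*q^5 - 0.06*q^4 + 4.03*q^3 + 2.44*q^2 - 2.54*q + 3.3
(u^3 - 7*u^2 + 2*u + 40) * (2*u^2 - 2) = 2*u^5 - 14*u^4 + 2*u^3 + 94*u^2 - 4*u - 80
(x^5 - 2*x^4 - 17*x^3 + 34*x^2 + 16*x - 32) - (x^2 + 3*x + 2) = x^5 - 2*x^4 - 17*x^3 + 33*x^2 + 13*x - 34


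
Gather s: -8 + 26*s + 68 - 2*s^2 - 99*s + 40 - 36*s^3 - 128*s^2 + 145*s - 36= -36*s^3 - 130*s^2 + 72*s + 64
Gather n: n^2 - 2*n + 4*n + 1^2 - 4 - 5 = n^2 + 2*n - 8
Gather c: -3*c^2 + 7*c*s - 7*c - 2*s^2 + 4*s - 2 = -3*c^2 + c*(7*s - 7) - 2*s^2 + 4*s - 2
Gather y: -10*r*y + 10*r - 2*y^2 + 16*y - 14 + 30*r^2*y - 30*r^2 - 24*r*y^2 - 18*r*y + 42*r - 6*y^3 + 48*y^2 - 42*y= -30*r^2 + 52*r - 6*y^3 + y^2*(46 - 24*r) + y*(30*r^2 - 28*r - 26) - 14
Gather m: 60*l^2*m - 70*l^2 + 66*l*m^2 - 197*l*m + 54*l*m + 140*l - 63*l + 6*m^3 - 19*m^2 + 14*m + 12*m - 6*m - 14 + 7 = -70*l^2 + 77*l + 6*m^3 + m^2*(66*l - 19) + m*(60*l^2 - 143*l + 20) - 7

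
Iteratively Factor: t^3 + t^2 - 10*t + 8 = (t - 1)*(t^2 + 2*t - 8) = (t - 2)*(t - 1)*(t + 4)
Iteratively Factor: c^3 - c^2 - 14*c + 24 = (c - 2)*(c^2 + c - 12) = (c - 2)*(c + 4)*(c - 3)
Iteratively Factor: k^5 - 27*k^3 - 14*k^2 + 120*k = (k - 2)*(k^4 + 2*k^3 - 23*k^2 - 60*k) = (k - 5)*(k - 2)*(k^3 + 7*k^2 + 12*k) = (k - 5)*(k - 2)*(k + 4)*(k^2 + 3*k) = k*(k - 5)*(k - 2)*(k + 4)*(k + 3)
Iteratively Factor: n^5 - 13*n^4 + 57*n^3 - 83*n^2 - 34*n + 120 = (n - 2)*(n^4 - 11*n^3 + 35*n^2 - 13*n - 60) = (n - 4)*(n - 2)*(n^3 - 7*n^2 + 7*n + 15) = (n - 4)*(n - 3)*(n - 2)*(n^2 - 4*n - 5) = (n - 4)*(n - 3)*(n - 2)*(n + 1)*(n - 5)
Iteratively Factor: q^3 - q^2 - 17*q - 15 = (q + 3)*(q^2 - 4*q - 5) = (q - 5)*(q + 3)*(q + 1)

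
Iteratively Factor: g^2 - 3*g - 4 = (g - 4)*(g + 1)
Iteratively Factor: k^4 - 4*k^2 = (k)*(k^3 - 4*k) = k^2*(k^2 - 4) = k^2*(k + 2)*(k - 2)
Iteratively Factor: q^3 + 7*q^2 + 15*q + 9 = (q + 1)*(q^2 + 6*q + 9) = (q + 1)*(q + 3)*(q + 3)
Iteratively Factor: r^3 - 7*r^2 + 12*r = (r - 3)*(r^2 - 4*r) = r*(r - 3)*(r - 4)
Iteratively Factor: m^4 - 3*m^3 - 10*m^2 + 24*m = (m - 4)*(m^3 + m^2 - 6*m) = m*(m - 4)*(m^2 + m - 6) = m*(m - 4)*(m - 2)*(m + 3)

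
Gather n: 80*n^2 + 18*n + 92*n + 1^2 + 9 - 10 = 80*n^2 + 110*n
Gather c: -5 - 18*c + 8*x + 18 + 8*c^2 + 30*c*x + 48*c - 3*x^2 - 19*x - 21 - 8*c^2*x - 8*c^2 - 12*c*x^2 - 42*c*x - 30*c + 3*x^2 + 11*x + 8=-8*c^2*x + c*(-12*x^2 - 12*x)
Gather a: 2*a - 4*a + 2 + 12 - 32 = -2*a - 18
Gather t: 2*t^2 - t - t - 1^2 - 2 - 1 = 2*t^2 - 2*t - 4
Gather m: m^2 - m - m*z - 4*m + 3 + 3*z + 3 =m^2 + m*(-z - 5) + 3*z + 6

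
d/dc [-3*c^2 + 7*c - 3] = 7 - 6*c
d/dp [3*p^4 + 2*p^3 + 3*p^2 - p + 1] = 12*p^3 + 6*p^2 + 6*p - 1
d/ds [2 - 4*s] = -4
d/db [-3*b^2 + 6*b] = 6 - 6*b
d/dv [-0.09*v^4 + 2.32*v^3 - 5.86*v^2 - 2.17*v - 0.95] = -0.36*v^3 + 6.96*v^2 - 11.72*v - 2.17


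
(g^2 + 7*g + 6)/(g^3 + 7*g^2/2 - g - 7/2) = 2*(g + 6)/(2*g^2 + 5*g - 7)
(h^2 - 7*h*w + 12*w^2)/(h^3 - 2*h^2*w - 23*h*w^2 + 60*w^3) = 1/(h + 5*w)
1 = 1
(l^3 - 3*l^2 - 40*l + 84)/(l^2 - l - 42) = l - 2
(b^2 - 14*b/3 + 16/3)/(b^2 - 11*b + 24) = (3*b^2 - 14*b + 16)/(3*(b^2 - 11*b + 24))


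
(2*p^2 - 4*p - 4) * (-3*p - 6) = -6*p^3 + 36*p + 24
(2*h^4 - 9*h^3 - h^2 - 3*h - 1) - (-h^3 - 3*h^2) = 2*h^4 - 8*h^3 + 2*h^2 - 3*h - 1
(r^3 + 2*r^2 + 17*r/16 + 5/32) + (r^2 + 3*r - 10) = r^3 + 3*r^2 + 65*r/16 - 315/32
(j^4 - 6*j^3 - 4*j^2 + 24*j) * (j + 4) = j^5 - 2*j^4 - 28*j^3 + 8*j^2 + 96*j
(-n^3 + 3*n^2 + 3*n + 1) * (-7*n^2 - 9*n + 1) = 7*n^5 - 12*n^4 - 49*n^3 - 31*n^2 - 6*n + 1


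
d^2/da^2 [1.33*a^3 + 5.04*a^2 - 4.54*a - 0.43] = 7.98*a + 10.08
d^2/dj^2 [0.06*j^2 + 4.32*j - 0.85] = 0.120000000000000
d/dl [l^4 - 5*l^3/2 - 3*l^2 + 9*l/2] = 4*l^3 - 15*l^2/2 - 6*l + 9/2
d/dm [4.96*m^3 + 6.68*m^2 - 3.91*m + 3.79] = 14.88*m^2 + 13.36*m - 3.91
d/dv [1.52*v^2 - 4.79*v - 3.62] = 3.04*v - 4.79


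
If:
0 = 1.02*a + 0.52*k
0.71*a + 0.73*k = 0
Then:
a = 0.00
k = 0.00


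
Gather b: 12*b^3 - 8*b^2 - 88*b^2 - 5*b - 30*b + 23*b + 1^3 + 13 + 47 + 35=12*b^3 - 96*b^2 - 12*b + 96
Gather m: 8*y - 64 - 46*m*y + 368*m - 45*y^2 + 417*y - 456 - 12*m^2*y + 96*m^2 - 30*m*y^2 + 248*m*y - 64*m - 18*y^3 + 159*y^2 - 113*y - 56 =m^2*(96 - 12*y) + m*(-30*y^2 + 202*y + 304) - 18*y^3 + 114*y^2 + 312*y - 576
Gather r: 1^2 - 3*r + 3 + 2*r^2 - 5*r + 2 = 2*r^2 - 8*r + 6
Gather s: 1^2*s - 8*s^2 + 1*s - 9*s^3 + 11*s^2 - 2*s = -9*s^3 + 3*s^2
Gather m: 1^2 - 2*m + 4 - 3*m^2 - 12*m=-3*m^2 - 14*m + 5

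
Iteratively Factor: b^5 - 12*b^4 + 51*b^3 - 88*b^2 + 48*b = (b - 1)*(b^4 - 11*b^3 + 40*b^2 - 48*b) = (b - 4)*(b - 1)*(b^3 - 7*b^2 + 12*b) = (b - 4)^2*(b - 1)*(b^2 - 3*b) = (b - 4)^2*(b - 3)*(b - 1)*(b)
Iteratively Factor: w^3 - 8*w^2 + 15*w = (w - 3)*(w^2 - 5*w) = w*(w - 3)*(w - 5)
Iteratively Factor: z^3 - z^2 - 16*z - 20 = (z + 2)*(z^2 - 3*z - 10) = (z + 2)^2*(z - 5)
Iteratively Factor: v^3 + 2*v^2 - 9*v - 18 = (v + 2)*(v^2 - 9) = (v - 3)*(v + 2)*(v + 3)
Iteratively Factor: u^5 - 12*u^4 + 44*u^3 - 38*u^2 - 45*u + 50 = (u - 5)*(u^4 - 7*u^3 + 9*u^2 + 7*u - 10) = (u - 5)*(u + 1)*(u^3 - 8*u^2 + 17*u - 10) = (u - 5)*(u - 1)*(u + 1)*(u^2 - 7*u + 10) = (u - 5)*(u - 2)*(u - 1)*(u + 1)*(u - 5)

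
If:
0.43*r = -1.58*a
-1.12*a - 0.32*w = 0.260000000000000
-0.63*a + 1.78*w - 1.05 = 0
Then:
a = -0.36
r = 1.34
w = 0.46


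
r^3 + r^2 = r^2*(r + 1)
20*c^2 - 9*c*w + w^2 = (-5*c + w)*(-4*c + w)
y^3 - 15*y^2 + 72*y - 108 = (y - 6)^2*(y - 3)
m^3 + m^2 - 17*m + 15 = (m - 3)*(m - 1)*(m + 5)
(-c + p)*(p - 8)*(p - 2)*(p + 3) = -c*p^3 + 7*c*p^2 + 14*c*p - 48*c + p^4 - 7*p^3 - 14*p^2 + 48*p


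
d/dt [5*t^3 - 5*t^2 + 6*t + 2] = 15*t^2 - 10*t + 6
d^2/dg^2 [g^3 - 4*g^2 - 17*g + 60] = 6*g - 8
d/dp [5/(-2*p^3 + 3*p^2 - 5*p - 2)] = 5*(6*p^2 - 6*p + 5)/(2*p^3 - 3*p^2 + 5*p + 2)^2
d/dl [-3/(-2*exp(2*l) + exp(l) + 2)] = (3 - 12*exp(l))*exp(l)/(-2*exp(2*l) + exp(l) + 2)^2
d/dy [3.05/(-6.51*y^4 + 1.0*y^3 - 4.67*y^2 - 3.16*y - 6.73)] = (79.422*y^3 - 9.15*y^2 + 28.487*y + 9.638)/(6.51*y^4 - 1.0*y^3 + 4.67*y^2 + 3.16*y + 6.73)^2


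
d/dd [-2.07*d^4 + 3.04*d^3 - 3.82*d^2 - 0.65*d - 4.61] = -8.28*d^3 + 9.12*d^2 - 7.64*d - 0.65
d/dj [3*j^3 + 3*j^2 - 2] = 3*j*(3*j + 2)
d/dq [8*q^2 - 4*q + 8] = 16*q - 4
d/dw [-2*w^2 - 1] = -4*w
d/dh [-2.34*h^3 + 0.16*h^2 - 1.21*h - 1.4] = -7.02*h^2 + 0.32*h - 1.21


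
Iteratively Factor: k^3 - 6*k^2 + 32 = (k + 2)*(k^2 - 8*k + 16) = (k - 4)*(k + 2)*(k - 4)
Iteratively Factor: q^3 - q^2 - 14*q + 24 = (q - 2)*(q^2 + q - 12) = (q - 2)*(q + 4)*(q - 3)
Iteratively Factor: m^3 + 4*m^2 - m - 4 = (m + 4)*(m^2 - 1) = (m + 1)*(m + 4)*(m - 1)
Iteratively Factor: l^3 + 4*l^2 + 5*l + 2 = (l + 1)*(l^2 + 3*l + 2) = (l + 1)*(l + 2)*(l + 1)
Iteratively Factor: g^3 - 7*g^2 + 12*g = (g - 4)*(g^2 - 3*g) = g*(g - 4)*(g - 3)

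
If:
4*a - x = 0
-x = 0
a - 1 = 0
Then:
No Solution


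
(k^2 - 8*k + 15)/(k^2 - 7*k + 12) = (k - 5)/(k - 4)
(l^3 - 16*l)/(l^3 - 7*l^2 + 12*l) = (l + 4)/(l - 3)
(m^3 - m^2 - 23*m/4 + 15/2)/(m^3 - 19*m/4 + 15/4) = (m - 2)/(m - 1)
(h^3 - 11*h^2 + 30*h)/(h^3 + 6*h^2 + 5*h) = (h^2 - 11*h + 30)/(h^2 + 6*h + 5)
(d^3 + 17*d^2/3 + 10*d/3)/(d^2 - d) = (3*d^2 + 17*d + 10)/(3*(d - 1))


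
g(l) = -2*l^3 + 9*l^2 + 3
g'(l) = -6*l^2 + 18*l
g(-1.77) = 42.29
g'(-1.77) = -50.66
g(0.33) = 3.91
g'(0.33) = 5.29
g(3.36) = 28.74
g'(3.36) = -7.26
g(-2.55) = 94.69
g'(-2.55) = -84.92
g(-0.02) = 3.00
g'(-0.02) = -0.36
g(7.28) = -291.67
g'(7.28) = -186.95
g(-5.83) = 705.21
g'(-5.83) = -308.87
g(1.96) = 22.52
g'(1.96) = 12.23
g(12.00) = -2157.00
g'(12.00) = -648.00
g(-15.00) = 8778.00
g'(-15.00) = -1620.00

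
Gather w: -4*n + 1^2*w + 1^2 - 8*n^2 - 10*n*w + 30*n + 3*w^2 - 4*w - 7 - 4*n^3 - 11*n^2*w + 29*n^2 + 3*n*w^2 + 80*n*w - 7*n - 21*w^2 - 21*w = -4*n^3 + 21*n^2 + 19*n + w^2*(3*n - 18) + w*(-11*n^2 + 70*n - 24) - 6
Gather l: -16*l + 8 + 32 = 40 - 16*l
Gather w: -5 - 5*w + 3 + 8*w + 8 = 3*w + 6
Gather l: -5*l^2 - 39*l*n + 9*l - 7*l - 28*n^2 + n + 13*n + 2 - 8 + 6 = -5*l^2 + l*(2 - 39*n) - 28*n^2 + 14*n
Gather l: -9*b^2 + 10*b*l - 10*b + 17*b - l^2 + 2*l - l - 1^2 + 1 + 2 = -9*b^2 + 7*b - l^2 + l*(10*b + 1) + 2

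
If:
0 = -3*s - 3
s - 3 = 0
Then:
No Solution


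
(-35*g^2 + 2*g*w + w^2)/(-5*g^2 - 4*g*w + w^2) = (7*g + w)/(g + w)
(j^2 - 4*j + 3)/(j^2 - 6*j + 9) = (j - 1)/(j - 3)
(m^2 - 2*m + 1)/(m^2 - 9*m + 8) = (m - 1)/(m - 8)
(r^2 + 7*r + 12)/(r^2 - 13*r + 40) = (r^2 + 7*r + 12)/(r^2 - 13*r + 40)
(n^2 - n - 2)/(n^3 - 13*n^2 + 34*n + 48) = (n - 2)/(n^2 - 14*n + 48)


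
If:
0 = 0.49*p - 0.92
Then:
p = 1.88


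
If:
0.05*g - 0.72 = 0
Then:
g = 14.40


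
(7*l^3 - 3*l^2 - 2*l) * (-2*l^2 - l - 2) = -14*l^5 - l^4 - 7*l^3 + 8*l^2 + 4*l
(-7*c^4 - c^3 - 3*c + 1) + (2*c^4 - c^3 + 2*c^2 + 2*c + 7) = -5*c^4 - 2*c^3 + 2*c^2 - c + 8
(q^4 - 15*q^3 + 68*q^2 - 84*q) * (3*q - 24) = 3*q^5 - 69*q^4 + 564*q^3 - 1884*q^2 + 2016*q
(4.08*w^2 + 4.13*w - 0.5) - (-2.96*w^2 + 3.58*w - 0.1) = 7.04*w^2 + 0.55*w - 0.4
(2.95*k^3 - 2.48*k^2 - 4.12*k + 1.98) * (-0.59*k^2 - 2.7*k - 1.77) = -1.7405*k^5 - 6.5018*k^4 + 3.9053*k^3 + 14.3454*k^2 + 1.9464*k - 3.5046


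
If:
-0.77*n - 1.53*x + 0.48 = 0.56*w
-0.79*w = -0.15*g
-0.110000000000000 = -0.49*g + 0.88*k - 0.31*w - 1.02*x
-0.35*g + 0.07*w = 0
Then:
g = 0.00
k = 1.15909090909091*x - 0.125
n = 0.623376623376623 - 1.98701298701299*x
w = 0.00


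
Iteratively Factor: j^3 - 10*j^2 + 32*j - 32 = (j - 4)*(j^2 - 6*j + 8) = (j - 4)^2*(j - 2)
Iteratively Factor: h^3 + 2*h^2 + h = (h + 1)*(h^2 + h) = h*(h + 1)*(h + 1)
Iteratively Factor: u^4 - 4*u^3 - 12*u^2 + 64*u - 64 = (u - 4)*(u^3 - 12*u + 16) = (u - 4)*(u - 2)*(u^2 + 2*u - 8) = (u - 4)*(u - 2)^2*(u + 4)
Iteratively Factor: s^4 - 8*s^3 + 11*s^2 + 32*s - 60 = (s - 3)*(s^3 - 5*s^2 - 4*s + 20) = (s - 5)*(s - 3)*(s^2 - 4) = (s - 5)*(s - 3)*(s + 2)*(s - 2)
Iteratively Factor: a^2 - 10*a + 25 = (a - 5)*(a - 5)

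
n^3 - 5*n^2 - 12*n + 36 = (n - 6)*(n - 2)*(n + 3)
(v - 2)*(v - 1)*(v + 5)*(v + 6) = v^4 + 8*v^3 - v^2 - 68*v + 60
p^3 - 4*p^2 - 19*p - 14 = (p - 7)*(p + 1)*(p + 2)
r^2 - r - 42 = (r - 7)*(r + 6)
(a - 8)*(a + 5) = a^2 - 3*a - 40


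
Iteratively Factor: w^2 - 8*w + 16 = (w - 4)*(w - 4)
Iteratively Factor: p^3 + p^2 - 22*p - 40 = (p + 2)*(p^2 - p - 20) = (p + 2)*(p + 4)*(p - 5)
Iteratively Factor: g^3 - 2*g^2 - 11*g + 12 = (g - 1)*(g^2 - g - 12) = (g - 1)*(g + 3)*(g - 4)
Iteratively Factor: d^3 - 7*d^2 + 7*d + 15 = (d + 1)*(d^2 - 8*d + 15) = (d - 3)*(d + 1)*(d - 5)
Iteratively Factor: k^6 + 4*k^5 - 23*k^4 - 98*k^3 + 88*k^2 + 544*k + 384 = (k + 1)*(k^5 + 3*k^4 - 26*k^3 - 72*k^2 + 160*k + 384) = (k + 1)*(k + 2)*(k^4 + k^3 - 28*k^2 - 16*k + 192) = (k + 1)*(k + 2)*(k + 4)*(k^3 - 3*k^2 - 16*k + 48) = (k + 1)*(k + 2)*(k + 4)^2*(k^2 - 7*k + 12) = (k - 3)*(k + 1)*(k + 2)*(k + 4)^2*(k - 4)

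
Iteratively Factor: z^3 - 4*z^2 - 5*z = (z)*(z^2 - 4*z - 5) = z*(z - 5)*(z + 1)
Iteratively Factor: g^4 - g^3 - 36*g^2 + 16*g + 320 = (g + 4)*(g^3 - 5*g^2 - 16*g + 80) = (g - 4)*(g + 4)*(g^2 - g - 20) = (g - 4)*(g + 4)^2*(g - 5)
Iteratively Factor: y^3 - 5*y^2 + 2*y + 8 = (y + 1)*(y^2 - 6*y + 8) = (y - 2)*(y + 1)*(y - 4)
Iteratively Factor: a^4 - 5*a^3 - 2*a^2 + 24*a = (a - 3)*(a^3 - 2*a^2 - 8*a) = a*(a - 3)*(a^2 - 2*a - 8) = a*(a - 3)*(a + 2)*(a - 4)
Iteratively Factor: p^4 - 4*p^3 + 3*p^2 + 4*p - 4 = (p - 2)*(p^3 - 2*p^2 - p + 2) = (p - 2)*(p + 1)*(p^2 - 3*p + 2) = (p - 2)^2*(p + 1)*(p - 1)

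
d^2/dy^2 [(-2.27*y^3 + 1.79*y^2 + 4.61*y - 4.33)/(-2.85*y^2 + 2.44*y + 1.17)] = (5.6843418860808e-14*y^4 - 57.616796*y^3 + 214.092396*y^2 - 254.252772*y + 101.85554)/(23.149125*y^6 - 59.4567*y^5 + 22.393305*y^4 + 34.290296*y^3 - 9.193041*y^2 - 10.020348*y - 1.601613)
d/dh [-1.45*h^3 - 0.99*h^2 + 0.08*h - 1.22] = -4.35*h^2 - 1.98*h + 0.08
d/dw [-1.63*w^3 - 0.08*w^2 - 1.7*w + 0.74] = -4.89*w^2 - 0.16*w - 1.7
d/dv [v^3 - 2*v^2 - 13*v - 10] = 3*v^2 - 4*v - 13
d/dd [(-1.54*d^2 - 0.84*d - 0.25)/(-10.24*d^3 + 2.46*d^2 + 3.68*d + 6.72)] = (-15.7696*d^4 - 17.2032*d^3 - 11.2808*d^2 - 19.4676*d - 4.7248)/(104.8576*d^6 - 50.3808*d^5 - 69.3148*d^4 - 119.52*d^3 + 46.6048*d^2 + 49.4592*d + 45.1584)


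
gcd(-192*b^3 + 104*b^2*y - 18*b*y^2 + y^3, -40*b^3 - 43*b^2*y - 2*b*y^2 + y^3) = -8*b + y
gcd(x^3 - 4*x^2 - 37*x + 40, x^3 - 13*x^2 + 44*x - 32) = x^2 - 9*x + 8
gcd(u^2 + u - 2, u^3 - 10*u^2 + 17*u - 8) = u - 1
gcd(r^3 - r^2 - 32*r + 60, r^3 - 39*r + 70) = r^2 - 7*r + 10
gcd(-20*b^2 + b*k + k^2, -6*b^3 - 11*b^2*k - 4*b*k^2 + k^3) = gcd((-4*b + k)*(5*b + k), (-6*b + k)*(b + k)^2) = 1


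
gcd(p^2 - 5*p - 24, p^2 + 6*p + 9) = p + 3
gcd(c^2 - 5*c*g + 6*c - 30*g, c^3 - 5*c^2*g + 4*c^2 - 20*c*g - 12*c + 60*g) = c^2 - 5*c*g + 6*c - 30*g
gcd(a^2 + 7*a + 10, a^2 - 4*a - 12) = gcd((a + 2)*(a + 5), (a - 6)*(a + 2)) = a + 2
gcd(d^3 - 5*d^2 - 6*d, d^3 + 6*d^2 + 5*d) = d^2 + d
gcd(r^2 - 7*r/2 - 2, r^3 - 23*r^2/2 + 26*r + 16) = r^2 - 7*r/2 - 2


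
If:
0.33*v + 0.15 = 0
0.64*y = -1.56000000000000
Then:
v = -0.45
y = -2.44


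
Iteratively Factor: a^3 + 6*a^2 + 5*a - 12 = (a + 4)*(a^2 + 2*a - 3) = (a - 1)*(a + 4)*(a + 3)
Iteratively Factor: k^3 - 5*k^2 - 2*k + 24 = (k + 2)*(k^2 - 7*k + 12) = (k - 3)*(k + 2)*(k - 4)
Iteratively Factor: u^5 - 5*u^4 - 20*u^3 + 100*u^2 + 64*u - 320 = (u + 4)*(u^4 - 9*u^3 + 16*u^2 + 36*u - 80) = (u - 2)*(u + 4)*(u^3 - 7*u^2 + 2*u + 40) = (u - 5)*(u - 2)*(u + 4)*(u^2 - 2*u - 8) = (u - 5)*(u - 4)*(u - 2)*(u + 4)*(u + 2)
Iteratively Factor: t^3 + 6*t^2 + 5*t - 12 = (t + 4)*(t^2 + 2*t - 3) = (t - 1)*(t + 4)*(t + 3)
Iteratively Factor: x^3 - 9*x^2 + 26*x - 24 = (x - 3)*(x^2 - 6*x + 8) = (x - 3)*(x - 2)*(x - 4)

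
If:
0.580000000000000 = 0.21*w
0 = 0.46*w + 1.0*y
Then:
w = 2.76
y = -1.27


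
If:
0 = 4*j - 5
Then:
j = 5/4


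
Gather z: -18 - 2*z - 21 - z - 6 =-3*z - 45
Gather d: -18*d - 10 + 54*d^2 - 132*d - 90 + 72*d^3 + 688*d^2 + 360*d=72*d^3 + 742*d^2 + 210*d - 100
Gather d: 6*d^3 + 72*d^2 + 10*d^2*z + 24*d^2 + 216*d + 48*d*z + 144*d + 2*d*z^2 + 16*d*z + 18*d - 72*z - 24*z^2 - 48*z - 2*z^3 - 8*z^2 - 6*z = 6*d^3 + d^2*(10*z + 96) + d*(2*z^2 + 64*z + 378) - 2*z^3 - 32*z^2 - 126*z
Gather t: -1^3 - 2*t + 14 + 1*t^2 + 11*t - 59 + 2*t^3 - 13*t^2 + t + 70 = 2*t^3 - 12*t^2 + 10*t + 24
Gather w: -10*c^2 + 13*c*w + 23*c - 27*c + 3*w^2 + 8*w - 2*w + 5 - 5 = -10*c^2 - 4*c + 3*w^2 + w*(13*c + 6)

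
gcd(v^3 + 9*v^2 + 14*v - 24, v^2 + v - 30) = v + 6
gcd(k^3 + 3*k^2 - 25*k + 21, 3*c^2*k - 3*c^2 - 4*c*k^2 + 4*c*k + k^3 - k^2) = k - 1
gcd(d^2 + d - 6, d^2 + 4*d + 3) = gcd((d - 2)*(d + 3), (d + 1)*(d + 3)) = d + 3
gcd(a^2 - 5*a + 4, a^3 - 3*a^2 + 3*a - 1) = a - 1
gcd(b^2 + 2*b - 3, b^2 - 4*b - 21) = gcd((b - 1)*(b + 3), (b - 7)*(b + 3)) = b + 3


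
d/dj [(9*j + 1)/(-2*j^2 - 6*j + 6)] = (9*j^2/2 + j + 15)/(j^4 + 6*j^3 + 3*j^2 - 18*j + 9)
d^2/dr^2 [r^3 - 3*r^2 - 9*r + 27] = 6*r - 6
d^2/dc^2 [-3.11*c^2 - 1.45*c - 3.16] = -6.22000000000000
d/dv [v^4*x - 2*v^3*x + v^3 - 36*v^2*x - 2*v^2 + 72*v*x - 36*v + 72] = 4*v^3*x - 6*v^2*x + 3*v^2 - 72*v*x - 4*v + 72*x - 36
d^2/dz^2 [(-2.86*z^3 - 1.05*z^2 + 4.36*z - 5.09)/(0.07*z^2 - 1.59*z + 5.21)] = (-1.38777878078145e-17*z^5 - 4.44089209850063e-16*z^4 - 12.56565*z^3 + 144.299688*z^2 - 471.934206*z - 6.79041399999998)/(0.000343*z^6 - 0.023373*z^5 + 0.607488*z^4 - 7.498917*z^3 + 45.214464*z^2 - 129.477357*z + 141.420761)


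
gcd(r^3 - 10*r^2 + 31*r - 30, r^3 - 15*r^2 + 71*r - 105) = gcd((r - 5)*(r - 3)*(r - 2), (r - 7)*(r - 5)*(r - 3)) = r^2 - 8*r + 15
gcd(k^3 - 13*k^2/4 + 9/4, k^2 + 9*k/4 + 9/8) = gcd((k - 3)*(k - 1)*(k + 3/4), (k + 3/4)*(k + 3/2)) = k + 3/4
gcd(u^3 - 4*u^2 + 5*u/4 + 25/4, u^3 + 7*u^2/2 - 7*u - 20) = u - 5/2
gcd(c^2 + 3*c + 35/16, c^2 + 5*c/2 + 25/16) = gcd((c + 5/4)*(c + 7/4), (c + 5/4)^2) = c + 5/4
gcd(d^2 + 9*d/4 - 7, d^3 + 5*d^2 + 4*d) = d + 4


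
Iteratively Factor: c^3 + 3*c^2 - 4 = (c + 2)*(c^2 + c - 2) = (c + 2)^2*(c - 1)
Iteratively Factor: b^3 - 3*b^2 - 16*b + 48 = (b + 4)*(b^2 - 7*b + 12) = (b - 4)*(b + 4)*(b - 3)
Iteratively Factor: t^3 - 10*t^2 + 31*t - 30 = (t - 5)*(t^2 - 5*t + 6) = (t - 5)*(t - 3)*(t - 2)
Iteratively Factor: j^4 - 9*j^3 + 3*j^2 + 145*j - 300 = (j - 5)*(j^3 - 4*j^2 - 17*j + 60) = (j - 5)^2*(j^2 + j - 12) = (j - 5)^2*(j - 3)*(j + 4)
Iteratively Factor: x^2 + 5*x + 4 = (x + 4)*(x + 1)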